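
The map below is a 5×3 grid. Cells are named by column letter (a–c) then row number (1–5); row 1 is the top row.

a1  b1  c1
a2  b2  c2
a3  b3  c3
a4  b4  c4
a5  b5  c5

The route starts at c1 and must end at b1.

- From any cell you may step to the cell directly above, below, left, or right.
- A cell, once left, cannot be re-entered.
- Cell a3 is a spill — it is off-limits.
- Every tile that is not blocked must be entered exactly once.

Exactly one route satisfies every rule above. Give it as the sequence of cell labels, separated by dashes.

Need to visit all 14 open cells exactly once, starting at c1 and ending at b1.
Cell c5 has only two open neighbours (c4 and b5), so the path must pass straight through it: one of those is the cell it's entered from and the other is where it exits.
Route from c1: down 4 to c5, left 2 to a5, up 1 to a4, right 1 to b4, up 2 to b2, left 1 to a2, up 1 to a1, right 1 to b1 — 13 moves in all.
Check: all 14 open cells covered.

c1 - c2 - c3 - c4 - c5 - b5 - a5 - a4 - b4 - b3 - b2 - a2 - a1 - b1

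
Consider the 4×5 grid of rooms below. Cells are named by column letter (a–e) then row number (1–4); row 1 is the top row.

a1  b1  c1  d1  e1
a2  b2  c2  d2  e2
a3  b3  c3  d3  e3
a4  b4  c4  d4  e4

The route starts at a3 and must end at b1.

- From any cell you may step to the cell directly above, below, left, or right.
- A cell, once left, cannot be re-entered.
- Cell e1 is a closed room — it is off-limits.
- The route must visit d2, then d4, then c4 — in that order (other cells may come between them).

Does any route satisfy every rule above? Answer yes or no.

no

Ignoring the required order, 176 revisit-free routes from a3 to b1 pass through all of d2, d4, and c4; the waypoint orders that occur are c4 → d4 → d2 (176) — never d2 → d4 → c4.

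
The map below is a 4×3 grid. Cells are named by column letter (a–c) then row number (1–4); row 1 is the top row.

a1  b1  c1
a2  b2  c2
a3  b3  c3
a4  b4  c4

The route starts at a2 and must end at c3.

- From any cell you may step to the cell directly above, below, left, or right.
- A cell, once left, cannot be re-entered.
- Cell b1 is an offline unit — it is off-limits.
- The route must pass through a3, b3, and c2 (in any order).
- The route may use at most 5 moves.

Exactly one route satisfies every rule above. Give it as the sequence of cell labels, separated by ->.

The 5-move cap with required stops at a3, b3, c2 leaves no slack for detours.
Route from a2: down 1 to a3, right 1 to b3, up 1 to b2, right 1 to c2, down 1 to c3 — 5 moves in all.
Check: all required cells visited; 5 ≤ 5 moves.

a2 -> a3 -> b3 -> b2 -> c2 -> c3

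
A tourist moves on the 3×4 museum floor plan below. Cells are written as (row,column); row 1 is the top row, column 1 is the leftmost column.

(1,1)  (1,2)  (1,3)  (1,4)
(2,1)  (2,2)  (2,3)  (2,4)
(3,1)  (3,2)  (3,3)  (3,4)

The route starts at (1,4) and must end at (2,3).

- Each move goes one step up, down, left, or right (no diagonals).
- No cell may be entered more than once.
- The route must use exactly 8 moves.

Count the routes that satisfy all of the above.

Need simple routes of exactly 8 moves from (1,4) to (2,3) (Manhattan distance 2, so 3 moves are spent on a detour and 3 undoing it).
Enumerating: (1,4) (2,4) (3,4) (3,3) (3,2) (2,2) (1,2) (1,3) (2,3) | (1,4) (2,4) (3,4) (3,3) (3,2) (3,1) (2,1) (2,2) (2,3) | (1,4) (1,3) (1,2) (2,2) (3,2) (3,3) (3,4) (2,4) (2,3) | (1,4) (1,3) (1,2) (2,2) (2,1) (3,1) (3,2) (3,3) (2,3) | (1,4) (1,3) (1,2) (1,1) (2,1) (3,1) (3,2) (2,2) (2,3) | (1,4) (1,3) (1,2) (1,1) (2,1) (3,1) (3,2) (3,3) (2,3) | (1,4) (1,3) (1,2) (1,1) (2,1) (2,2) (3,2) (3,3) (2,3).
That gives 7 routes.

7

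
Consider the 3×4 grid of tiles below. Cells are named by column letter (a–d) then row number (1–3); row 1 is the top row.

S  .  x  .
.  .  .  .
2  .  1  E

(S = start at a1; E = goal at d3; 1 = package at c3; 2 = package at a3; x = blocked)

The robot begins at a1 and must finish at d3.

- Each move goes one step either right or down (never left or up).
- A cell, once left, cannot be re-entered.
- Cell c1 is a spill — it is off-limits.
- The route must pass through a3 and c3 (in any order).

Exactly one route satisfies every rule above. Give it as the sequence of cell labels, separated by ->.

Moves only go right or down, so the column and row indices never decrease.
Route from a1: down 2 to a3, right 3 to d3 — 5 moves in all.
Check: all required cells visited.

a1 -> a2 -> a3 -> b3 -> c3 -> d3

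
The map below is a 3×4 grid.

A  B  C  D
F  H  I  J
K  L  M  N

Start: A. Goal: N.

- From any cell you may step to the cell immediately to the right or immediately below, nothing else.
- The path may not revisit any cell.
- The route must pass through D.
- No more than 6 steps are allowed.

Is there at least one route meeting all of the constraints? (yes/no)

One route that works: A → B → C → D → J → N.

yes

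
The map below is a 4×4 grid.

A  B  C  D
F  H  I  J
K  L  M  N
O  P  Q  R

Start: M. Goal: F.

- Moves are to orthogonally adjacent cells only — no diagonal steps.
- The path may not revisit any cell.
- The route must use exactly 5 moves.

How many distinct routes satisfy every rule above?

Need simple routes of exactly 5 moves from M to F (Manhattan distance 3, so 1 moves are spent on a detour and 1 undoing it).
Branch systematically from the start, pruning whenever the remaining move budget drops below the Manhattan distance to F or differs from it in parity. Grouping the completions by first move — via I: 4; via Q: 3; via L: 2; via N: 1 — and summing: 4 + 3 + 2 + 1 = 10.
That gives 10 routes.

10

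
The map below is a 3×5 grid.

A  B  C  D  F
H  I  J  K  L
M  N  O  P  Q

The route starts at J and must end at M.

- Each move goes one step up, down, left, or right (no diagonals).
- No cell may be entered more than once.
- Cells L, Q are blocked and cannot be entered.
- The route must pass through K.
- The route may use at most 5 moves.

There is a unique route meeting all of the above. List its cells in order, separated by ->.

J -> K -> P -> O -> N -> M

The budget equals the shortest possible length, so every move has to be on a shortest route through the required cells.
Route from J: right 1 to K, down 1 to P, left 3 to M — 5 moves in all.
Check: all required cells visited; 5 ≤ 5 moves.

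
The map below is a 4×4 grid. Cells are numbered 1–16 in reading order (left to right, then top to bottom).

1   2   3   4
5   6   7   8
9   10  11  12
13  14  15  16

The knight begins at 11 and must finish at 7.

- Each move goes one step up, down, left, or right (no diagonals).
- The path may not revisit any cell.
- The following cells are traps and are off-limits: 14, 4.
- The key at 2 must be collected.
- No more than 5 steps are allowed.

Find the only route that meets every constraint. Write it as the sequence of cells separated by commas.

Any route must reach 2 and still end at 7 within 5 moves, so the order of the required stops is forced.
Route from 11: left 1 to 10, up 2 to 2, right 1 to 3, down 1 to 7 — 5 moves in all.
Check: all required cells visited; 5 ≤ 5 moves.

11, 10, 6, 2, 3, 7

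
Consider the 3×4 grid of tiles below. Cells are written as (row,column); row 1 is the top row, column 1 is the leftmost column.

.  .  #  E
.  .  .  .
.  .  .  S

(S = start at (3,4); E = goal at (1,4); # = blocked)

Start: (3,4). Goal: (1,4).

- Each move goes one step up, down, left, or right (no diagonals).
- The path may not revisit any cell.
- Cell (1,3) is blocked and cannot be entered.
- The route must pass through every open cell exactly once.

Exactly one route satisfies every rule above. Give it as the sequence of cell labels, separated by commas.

(3,4), (3,3), (3,2), (3,1), (2,1), (1,1), (1,2), (2,2), (2,3), (2,4), (1,4)

Need to visit all 11 open cells exactly once, starting at (3,4) and ending at (1,4).
Cell (1,1) has only two open neighbours ((2,1) and (1,2)), so the path must pass straight through it: one of those is the cell it's entered from and the other is where it exits.
Route from (3,4): left 3 to (3,1), up 2 to (1,1), right 1 to (1,2), down 1 to (2,2), right 2 to (2,4), up 1 to (1,4) — 10 moves in all.
Check: all 11 open cells covered.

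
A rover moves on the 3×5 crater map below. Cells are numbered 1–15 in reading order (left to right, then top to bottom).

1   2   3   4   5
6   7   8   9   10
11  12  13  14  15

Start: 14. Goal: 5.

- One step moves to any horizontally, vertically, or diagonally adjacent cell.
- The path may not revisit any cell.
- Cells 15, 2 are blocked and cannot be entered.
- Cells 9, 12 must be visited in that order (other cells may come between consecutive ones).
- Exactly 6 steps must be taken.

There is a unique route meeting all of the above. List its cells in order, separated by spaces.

The waypoints must appear in the order 9, 12, with no cell reused.
Route from 14: up 1 to 9, down-left 1 to 13, left 1 to 12, up-right 2 to 4, right 1 to 5 — 6 moves in all.
Check: order respected (9 at step 1, 12 at step 3); 6 moves as required.

14 9 13 12 8 4 5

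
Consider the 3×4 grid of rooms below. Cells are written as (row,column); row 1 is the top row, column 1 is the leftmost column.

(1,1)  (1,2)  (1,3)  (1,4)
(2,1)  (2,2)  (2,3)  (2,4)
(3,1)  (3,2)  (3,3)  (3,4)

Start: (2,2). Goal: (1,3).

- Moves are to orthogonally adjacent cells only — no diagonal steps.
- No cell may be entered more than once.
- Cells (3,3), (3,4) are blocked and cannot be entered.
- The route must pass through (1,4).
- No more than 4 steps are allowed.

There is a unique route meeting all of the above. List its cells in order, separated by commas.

The budget equals the shortest possible length, so every move has to be on a shortest route through the required cells.
Route from (2,2): 2× right (reaching (2,4)), up to (1,4), left to (1,3) — 4 moves in all.
Check: all required cells visited; 4 ≤ 4 moves.

(2,2), (2,3), (2,4), (1,4), (1,3)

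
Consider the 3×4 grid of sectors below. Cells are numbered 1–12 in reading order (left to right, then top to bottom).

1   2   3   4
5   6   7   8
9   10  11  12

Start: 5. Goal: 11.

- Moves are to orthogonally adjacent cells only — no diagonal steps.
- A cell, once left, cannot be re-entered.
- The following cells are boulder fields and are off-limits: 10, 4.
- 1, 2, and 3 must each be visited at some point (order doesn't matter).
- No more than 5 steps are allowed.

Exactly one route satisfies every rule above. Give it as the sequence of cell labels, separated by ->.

The 5-move cap with required stops at 1, 2, 3 leaves no slack for detours.
Route from 5: up 1 to 1, right 2 to 3, down 2 to 11 — 5 moves in all.
Check: all required cells visited; 5 ≤ 5 moves.

5 -> 1 -> 2 -> 3 -> 7 -> 11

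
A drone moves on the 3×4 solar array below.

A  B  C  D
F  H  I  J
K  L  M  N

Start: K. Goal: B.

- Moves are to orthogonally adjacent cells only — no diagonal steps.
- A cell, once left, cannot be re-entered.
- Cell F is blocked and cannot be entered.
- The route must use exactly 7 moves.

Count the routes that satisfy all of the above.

5

Need simple routes of exactly 7 moves from K to B (Manhattan distance 3, so 2 moves are spent on a detour and 2 undoing it).
Enumerating: K L H I J D C B | K L M I J D C B | K L M N J D C B | K L M N J I C B | K L M N J I H B.
That gives 5 routes.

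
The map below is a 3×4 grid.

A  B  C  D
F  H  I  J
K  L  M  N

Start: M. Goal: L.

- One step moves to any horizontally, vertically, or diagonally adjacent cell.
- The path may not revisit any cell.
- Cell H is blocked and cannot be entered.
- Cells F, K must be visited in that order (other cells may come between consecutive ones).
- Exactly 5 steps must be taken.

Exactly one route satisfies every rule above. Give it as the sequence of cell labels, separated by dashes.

The waypoints must appear in the order F, K, with no cell reused.
Route from M: up 1 to I, up-left 1 to B, down-left 1 to F, down 1 to K, right 1 to L — 5 moves in all.
Check: order respected (F at step 3, K at step 4); 5 moves as required.

M - I - B - F - K - L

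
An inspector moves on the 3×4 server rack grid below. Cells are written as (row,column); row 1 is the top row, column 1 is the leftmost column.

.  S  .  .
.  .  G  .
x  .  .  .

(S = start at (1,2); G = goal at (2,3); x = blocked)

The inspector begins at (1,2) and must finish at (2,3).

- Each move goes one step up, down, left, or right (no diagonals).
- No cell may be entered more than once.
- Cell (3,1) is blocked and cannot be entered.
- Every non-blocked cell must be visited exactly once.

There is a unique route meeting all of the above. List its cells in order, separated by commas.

(1,2), (1,1), (2,1), (2,2), (3,2), (3,3), (3,4), (2,4), (1,4), (1,3), (2,3)

Need to visit all 11 open cells exactly once, starting at (1,2) and ending at (2,3).
Cell (1,1) has only two open neighbours ((2,1) and (1,2)), so the path must pass straight through it: one of those is the cell it's entered from and the other is where it exits.
Route from (1,2): left 1 to (1,1), down 1 to (2,1), right 1 to (2,2), down 1 to (3,2), right 2 to (3,4), up 2 to (1,4), left 1 to (1,3), down 1 to (2,3) — 10 moves in all.
Check: all 11 open cells covered.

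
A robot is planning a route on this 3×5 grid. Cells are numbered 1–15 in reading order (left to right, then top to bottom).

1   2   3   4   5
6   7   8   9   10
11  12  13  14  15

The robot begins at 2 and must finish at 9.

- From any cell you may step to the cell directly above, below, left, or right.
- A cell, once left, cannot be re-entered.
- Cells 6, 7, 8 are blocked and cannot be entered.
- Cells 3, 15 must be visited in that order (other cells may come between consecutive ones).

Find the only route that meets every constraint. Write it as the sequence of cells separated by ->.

2 -> 3 -> 4 -> 5 -> 10 -> 15 -> 14 -> 9

The waypoints must appear in the order 3, 15, with no cell reused.
Route from 2: 3× right (reaching 5), 2× down (reaching 15), left to 14, up to 9 — 7 moves in all.
Check: order respected (3 at step 1, 15 at step 5).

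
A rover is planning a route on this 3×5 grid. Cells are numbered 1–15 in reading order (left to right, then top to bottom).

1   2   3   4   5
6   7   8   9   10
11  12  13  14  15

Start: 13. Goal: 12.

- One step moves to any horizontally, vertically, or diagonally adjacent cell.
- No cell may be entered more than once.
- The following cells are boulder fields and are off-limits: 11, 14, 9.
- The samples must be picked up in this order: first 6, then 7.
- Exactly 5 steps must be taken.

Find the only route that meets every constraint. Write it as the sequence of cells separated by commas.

The waypoints must appear in the order 6, 7, with no cell reused.
Route from 13: up 1 to 8, up-left 1 to 2, down-left 1 to 6, right 1 to 7, down 1 to 12 — 5 moves in all.
Check: order respected (6 at step 3, 7 at step 4); 5 moves as required.

13, 8, 2, 6, 7, 12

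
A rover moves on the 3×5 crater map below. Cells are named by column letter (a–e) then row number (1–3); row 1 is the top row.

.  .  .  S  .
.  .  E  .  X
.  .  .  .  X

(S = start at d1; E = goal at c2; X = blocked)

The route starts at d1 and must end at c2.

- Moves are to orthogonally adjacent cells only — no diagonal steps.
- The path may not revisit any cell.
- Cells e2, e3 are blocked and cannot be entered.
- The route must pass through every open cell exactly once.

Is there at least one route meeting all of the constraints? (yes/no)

no

Cell e1 has only one open neighbour but is neither the start nor the goal, so a Hamiltonian route would have to both enter and leave it through the same neighbour — impossible without revisiting.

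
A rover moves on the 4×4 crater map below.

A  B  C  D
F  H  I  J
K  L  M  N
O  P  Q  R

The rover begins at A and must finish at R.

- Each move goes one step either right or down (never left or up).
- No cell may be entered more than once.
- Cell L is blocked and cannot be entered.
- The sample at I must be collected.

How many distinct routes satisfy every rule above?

A right/down-only route from A to R makes exactly 3 down-moves and 3 right-moves in some order.
With no other constraints that would be C(6,3) = 20 routes.
Split at I and multiply the segment counts (each segment already excludes blocked cells): A→I: 3; I→R: 3; product = 9.
That gives 9 routes.

9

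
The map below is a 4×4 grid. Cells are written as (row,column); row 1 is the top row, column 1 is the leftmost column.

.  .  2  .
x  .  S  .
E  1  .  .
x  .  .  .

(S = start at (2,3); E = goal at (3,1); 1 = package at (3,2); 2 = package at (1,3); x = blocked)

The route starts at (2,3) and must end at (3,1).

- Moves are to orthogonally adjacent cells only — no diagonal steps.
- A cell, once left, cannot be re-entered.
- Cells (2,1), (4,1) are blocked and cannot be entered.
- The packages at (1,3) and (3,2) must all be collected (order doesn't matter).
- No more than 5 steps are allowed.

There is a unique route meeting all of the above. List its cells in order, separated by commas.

Any route must reach (1,3) and (3,2) and still end at (3,1) within 5 moves, so the order of the required stops is forced.
Route from (2,3): up 1 to (1,3), left 1 to (1,2), down 2 to (3,2), left 1 to (3,1) — 5 moves in all.
Check: all required cells visited; 5 ≤ 5 moves.

(2,3), (1,3), (1,2), (2,2), (3,2), (3,1)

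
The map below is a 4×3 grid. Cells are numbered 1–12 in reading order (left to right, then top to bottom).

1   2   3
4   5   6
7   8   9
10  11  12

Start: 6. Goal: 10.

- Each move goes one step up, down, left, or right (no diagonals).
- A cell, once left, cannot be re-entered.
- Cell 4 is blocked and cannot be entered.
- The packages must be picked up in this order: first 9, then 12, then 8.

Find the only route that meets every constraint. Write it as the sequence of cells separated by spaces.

6 9 12 11 8 7 10

The waypoints must appear in the order 9, 12, 8, with no cell reused.
Route from 6: 2× down (reaching 12), left to 11, up to 8, left to 7, down to 10 — 6 moves in all.
Check: order respected (9 at step 1, 12 at step 2, 8 at step 4).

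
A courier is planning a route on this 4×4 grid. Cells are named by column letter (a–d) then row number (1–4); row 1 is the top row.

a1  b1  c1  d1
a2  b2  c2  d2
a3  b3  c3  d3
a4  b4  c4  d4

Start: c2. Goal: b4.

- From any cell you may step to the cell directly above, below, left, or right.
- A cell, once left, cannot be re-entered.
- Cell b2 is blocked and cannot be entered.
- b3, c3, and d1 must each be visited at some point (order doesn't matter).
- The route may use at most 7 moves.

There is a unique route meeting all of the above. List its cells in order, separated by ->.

Any route must reach b3, c3, and d1 and still end at b4 within 7 moves, so the order of the required stops is forced.
Route from c2: up to c1, right to d1, 2× down (reaching d3), 2× left (reaching b3), down to b4 — 7 moves in all.
Check: all required cells visited; 7 ≤ 7 moves.

c2 -> c1 -> d1 -> d2 -> d3 -> c3 -> b3 -> b4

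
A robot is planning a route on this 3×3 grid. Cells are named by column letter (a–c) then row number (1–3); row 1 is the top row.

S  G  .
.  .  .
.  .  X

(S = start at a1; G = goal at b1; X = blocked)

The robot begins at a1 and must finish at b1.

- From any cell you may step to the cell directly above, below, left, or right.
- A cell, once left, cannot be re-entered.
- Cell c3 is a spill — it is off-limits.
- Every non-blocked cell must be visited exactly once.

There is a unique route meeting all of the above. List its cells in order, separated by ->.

Need to visit all 8 open cells exactly once, starting at a1 and ending at b1.
Cell c1 has only two open neighbours (c2 and b1), so the path must pass straight through it: one of those is the cell it's entered from and the other is where it exits.
Route from a1: down 2 to a3, right 1 to b3, up 1 to b2, right 1 to c2, up 1 to c1, left 1 to b1 — 7 moves in all.
Check: all 8 open cells covered.

a1 -> a2 -> a3 -> b3 -> b2 -> c2 -> c1 -> b1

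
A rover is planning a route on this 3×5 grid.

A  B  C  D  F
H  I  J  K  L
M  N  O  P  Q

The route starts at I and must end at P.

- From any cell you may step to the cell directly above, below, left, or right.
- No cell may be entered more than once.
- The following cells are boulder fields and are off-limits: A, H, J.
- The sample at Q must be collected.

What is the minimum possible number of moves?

7

Any route passes through Q somewhere between I and P. Summing Manhattan distances along the two legs (I → Q → P) gives a lower bound of 4 + 1 = 5 moves.
The shortest route satisfying every rule uses 7 moves: I → B → C → D → K → L → Q → P.
The bound of 5 isn't tight here; checking systematically, no route of length 5 through 6 satisfies every constraint, so 7 is the minimum.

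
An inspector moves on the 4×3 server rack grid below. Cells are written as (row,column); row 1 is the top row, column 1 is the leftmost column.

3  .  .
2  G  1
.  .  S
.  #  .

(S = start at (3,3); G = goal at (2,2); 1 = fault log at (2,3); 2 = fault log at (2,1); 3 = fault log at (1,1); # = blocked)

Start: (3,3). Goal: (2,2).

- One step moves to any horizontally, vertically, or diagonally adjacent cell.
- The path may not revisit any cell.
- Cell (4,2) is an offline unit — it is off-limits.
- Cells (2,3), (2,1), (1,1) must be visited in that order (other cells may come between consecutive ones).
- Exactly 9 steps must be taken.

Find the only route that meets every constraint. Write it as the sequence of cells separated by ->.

(3,3) -> (2,3) -> (3,2) -> (4,1) -> (3,1) -> (2,1) -> (1,1) -> (1,2) -> (1,3) -> (2,2)

The waypoints must appear in the order (2,3), (2,1), (1,1), with no cell reused.
Route from (3,3): up to (2,3), 2× down-left (reaching (4,1)), 3× up (reaching (1,1)), 2× right (reaching (1,3)), down-left to (2,2) — 9 moves in all.
Check: order respected (1 at step 1, 2 at step 5, 3 at step 6); 9 moves as required.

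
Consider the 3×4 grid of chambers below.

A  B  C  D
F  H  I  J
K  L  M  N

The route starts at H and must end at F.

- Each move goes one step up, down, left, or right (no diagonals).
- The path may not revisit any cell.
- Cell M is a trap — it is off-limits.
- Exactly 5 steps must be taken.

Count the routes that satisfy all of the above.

1

Need simple routes of exactly 5 moves from H to F (Manhattan distance 1, so 2 moves are spent on a detour and 2 undoing it).
Enumerating: H I C B A F.
That gives 1 route.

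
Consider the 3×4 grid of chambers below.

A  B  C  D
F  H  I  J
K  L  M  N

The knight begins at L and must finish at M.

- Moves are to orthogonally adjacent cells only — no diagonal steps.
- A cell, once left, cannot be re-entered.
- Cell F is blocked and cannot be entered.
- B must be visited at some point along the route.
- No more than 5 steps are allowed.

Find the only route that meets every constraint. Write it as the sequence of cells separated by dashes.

L - H - B - C - I - M

The budget equals the shortest possible length, so every move has to be on a shortest route through the required cells.
Route from L: up 2 to B, right 1 to C, down 2 to M — 5 moves in all.
Check: all required cells visited; 5 ≤ 5 moves.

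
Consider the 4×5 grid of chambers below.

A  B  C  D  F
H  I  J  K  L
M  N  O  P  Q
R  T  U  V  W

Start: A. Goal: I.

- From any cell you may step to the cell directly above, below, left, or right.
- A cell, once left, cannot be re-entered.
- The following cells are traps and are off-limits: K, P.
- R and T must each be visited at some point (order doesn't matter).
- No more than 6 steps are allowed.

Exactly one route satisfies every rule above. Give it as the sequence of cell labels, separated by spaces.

Any route must reach R and T and still end at I within 6 moves, so the order of the required stops is forced.
Route from A: down 3 to R, right 1 to T, up 2 to I — 6 moves in all.
Check: all required cells visited; 6 ≤ 6 moves.

A H M R T N I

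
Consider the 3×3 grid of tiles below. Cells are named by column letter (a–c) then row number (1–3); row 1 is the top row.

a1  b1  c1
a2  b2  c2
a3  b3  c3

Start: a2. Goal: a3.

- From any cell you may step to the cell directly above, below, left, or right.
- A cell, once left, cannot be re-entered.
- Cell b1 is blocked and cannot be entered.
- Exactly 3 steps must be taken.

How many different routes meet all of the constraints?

1

Need simple routes of exactly 3 moves from a2 to a3 (Manhattan distance 1, so 1 moves are spent on a detour and 1 undoing it).
Enumerating: a2 b2 b3 a3.
That gives 1 route.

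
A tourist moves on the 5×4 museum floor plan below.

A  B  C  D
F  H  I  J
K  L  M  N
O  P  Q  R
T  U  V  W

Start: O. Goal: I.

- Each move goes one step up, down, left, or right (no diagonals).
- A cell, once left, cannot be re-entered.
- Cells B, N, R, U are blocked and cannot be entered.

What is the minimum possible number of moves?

4

The Manhattan distance from O to I is |4−2| + |1−3| = 4, so at least 4 moves are needed.
A route of 4 moves achieves this: O → K → F → H → I.
Since 4 matches the lower bound, it is optimal.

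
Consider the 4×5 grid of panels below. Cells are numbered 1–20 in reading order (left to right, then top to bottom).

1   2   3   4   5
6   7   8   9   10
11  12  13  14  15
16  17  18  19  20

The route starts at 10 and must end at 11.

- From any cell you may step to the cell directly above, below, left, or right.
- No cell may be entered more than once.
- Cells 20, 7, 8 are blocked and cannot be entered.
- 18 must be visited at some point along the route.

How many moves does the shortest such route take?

7

Any route passes through 18 somewhere between 10 and 11. Summing Manhattan distances along the two legs (10 → 18 → 11) gives a lower bound of 4 + 3 = 7 moves.
A route of 7 moves achieves this: 10 → 15 → 14 → 19 → 18 → 13 → 12 → 11.
Since 7 matches the lower bound, it is optimal.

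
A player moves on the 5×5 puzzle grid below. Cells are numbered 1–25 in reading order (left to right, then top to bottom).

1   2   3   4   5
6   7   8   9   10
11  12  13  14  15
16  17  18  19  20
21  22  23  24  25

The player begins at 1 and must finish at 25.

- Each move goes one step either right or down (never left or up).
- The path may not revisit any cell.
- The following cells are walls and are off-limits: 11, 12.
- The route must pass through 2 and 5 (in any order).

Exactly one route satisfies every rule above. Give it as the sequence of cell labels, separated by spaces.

1 2 3 4 5 10 15 20 25

Moves only go right or down, so the column and row indices never decrease.
Route from 1: right 4 to 5, down 4 to 25 — 8 moves in all.
Check: all required cells visited.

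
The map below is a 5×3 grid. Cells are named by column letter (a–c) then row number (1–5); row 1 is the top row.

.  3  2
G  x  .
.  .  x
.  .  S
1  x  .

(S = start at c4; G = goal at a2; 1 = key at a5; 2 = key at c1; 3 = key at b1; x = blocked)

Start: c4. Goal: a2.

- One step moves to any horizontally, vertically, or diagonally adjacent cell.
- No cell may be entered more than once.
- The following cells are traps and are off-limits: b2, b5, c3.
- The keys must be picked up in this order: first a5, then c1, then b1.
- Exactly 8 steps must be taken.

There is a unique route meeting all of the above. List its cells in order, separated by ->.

c4 -> b4 -> a5 -> a4 -> b3 -> c2 -> c1 -> b1 -> a2

The waypoints must appear in the order a5, c1, b1, with no cell reused.
Route from c4: left to b4, down-left to a5, up to a4, 2× up-right (reaching c2), up to c1, left to b1, down-left to a2 — 8 moves in all.
Check: order respected (1 at step 2, 2 at step 6, 3 at step 7); 8 moves as required.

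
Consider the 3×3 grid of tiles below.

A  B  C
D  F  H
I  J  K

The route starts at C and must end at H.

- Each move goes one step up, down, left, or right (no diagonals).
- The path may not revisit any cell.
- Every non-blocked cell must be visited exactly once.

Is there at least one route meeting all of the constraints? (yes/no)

Colour the cells like a checkerboard: each orthogonal step flips colour, so a Hamiltonian route alternates colours. Here there are 5 cells of one colour and 4 of the other, with start on the opposite colour to the goal — the counts and endpoints can't be arranged into an alternating sequence of length 9, so no Hamiltonian route exists.

no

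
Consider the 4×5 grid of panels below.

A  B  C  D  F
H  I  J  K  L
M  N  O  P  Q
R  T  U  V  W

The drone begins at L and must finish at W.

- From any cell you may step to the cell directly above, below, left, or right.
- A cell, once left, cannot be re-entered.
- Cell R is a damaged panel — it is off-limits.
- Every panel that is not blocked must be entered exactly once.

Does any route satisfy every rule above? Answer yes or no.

Colour the cells like a checkerboard: each orthogonal step flips colour, so a Hamiltonian route alternates colours. Here there are 10 cells of one colour and 9 of the other, with start on the same colour as the goal — the counts and endpoints can't be arranged into an alternating sequence of length 19, so no Hamiltonian route exists.

no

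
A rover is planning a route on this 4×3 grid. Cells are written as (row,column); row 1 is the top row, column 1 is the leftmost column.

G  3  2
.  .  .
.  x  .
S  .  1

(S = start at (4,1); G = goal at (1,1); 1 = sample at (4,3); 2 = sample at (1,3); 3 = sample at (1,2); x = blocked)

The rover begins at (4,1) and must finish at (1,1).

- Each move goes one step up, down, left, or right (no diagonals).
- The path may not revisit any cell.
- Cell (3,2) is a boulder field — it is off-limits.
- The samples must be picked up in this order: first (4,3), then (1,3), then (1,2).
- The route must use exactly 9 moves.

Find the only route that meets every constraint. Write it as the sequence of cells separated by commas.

(4,1), (4,2), (4,3), (3,3), (2,3), (1,3), (1,2), (2,2), (2,1), (1,1)

The waypoints must appear in the order (4,3), (1,3), (1,2), with no cell reused.
Route from (4,1): 2× right (reaching (4,3)), 3× up (reaching (1,3)), left to (1,2), down to (2,2), left to (2,1), up to (1,1) — 9 moves in all.
Check: order respected (1 at step 2, 2 at step 5, 3 at step 6); 9 moves as required.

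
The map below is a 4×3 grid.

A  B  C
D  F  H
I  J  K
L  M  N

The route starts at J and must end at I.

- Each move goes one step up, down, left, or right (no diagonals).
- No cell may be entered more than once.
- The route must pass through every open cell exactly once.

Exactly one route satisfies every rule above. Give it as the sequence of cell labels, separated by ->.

Need to visit all 12 open cells exactly once, starting at J and ending at I.
Cell C has only two open neighbours (H and B), so the path must pass straight through it: one of those is the cell it's entered from and the other is where it exits.
Route from J: up to F, left to D, up to A, 2× right (reaching C), 3× down (reaching N), 2× left (reaching L), up to I — 11 moves in all.
Check: all 12 open cells covered.

J -> F -> D -> A -> B -> C -> H -> K -> N -> M -> L -> I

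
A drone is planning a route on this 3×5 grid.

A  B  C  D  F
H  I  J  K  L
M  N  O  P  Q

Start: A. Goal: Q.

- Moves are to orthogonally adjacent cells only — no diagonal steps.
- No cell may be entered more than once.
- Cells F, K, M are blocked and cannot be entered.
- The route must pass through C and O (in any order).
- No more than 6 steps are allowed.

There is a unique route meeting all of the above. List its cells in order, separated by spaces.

The 6-move cap with required stops at C, O leaves no slack for detours.
Route from A: right 2 to C, down 2 to O, right 2 to Q — 6 moves in all.
Check: all required cells visited; 6 ≤ 6 moves.

A B C J O P Q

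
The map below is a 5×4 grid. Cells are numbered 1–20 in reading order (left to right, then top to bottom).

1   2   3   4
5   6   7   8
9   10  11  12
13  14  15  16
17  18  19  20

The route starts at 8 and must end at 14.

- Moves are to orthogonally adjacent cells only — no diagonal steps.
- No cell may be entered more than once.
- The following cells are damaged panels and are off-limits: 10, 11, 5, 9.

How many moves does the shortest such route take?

The Manhattan distance from 8 to 14 is |2−4| + |4−2| = 4, so at least 4 moves are needed.
A route of 4 moves achieves this: 8 → 12 → 16 → 15 → 14.
Since 4 matches the lower bound, it is optimal.

4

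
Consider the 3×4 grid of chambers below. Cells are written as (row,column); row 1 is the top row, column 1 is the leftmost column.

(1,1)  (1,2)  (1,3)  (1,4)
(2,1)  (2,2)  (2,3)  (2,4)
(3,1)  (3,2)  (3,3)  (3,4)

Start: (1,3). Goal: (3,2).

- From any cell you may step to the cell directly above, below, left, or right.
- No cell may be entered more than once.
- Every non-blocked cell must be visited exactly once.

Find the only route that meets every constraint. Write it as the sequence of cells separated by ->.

Need to visit all 12 open cells exactly once, starting at (1,3) and ending at (3,2).
Cell (3,4) has only two open neighbours ((2,4) and (3,3)), so the path must pass straight through it: one of those is the cell it's entered from and the other is where it exits.
Route from (1,3): right to (1,4), 2× down (reaching (3,4)), left to (3,3), up to (2,3), left to (2,2), up to (1,2), left to (1,1), 2× down (reaching (3,1)), right to (3,2) — 11 moves in all.
Check: all 12 open cells covered.

(1,3) -> (1,4) -> (2,4) -> (3,4) -> (3,3) -> (2,3) -> (2,2) -> (1,2) -> (1,1) -> (2,1) -> (3,1) -> (3,2)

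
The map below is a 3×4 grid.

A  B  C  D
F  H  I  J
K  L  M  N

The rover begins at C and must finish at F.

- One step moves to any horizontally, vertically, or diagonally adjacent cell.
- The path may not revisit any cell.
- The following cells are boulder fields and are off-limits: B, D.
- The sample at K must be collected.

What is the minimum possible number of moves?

Any route passes through K somewhere between C and F. Summing Chebyshev distances along the two legs (C → K → F) gives a lower bound of 2 + 1 = 3 moves.
A route of 3 moves achieves this: C → H → K → F.
Since 3 matches the lower bound, it is optimal.

3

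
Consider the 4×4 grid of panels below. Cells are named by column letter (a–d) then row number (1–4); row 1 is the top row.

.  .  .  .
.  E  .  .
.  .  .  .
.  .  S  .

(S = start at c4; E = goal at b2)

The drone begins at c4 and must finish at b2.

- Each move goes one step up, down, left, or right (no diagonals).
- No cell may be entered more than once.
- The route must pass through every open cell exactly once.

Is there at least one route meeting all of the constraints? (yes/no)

yes

One route that works: c4 → d4 → d3 → d2 → d1 → c1 → c2 → c3 → b3 → b4 → a4 → a3 → a2 → a1 → b1 → b2.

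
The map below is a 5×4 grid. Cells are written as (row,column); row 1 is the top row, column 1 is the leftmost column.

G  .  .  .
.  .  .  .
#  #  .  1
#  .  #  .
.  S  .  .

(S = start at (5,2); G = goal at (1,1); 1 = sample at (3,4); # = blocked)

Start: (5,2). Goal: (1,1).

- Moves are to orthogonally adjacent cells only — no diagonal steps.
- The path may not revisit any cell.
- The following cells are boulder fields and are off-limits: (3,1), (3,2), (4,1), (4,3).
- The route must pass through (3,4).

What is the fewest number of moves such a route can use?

9

Any route passes through (3,4) somewhere between (5,2) and (1,1). Summing Manhattan distances along the two legs ((5,2) → (3,4) → (1,1)) gives a lower bound of 4 + 5 = 9 moves.
A route of 9 moves achieves this: (5,2) → (5,3) → (5,4) → (4,4) → (3,4) → (2,4) → (1,4) → (1,3) → (1,2) → (1,1).
Since 9 matches the lower bound, it is optimal.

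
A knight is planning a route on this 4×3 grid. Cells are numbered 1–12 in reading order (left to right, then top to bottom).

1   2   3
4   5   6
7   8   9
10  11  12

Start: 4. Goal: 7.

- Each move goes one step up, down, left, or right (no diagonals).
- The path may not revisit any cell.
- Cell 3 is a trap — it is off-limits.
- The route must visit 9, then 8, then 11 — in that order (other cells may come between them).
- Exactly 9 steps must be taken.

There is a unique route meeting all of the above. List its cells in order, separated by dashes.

The waypoints must appear in the order 9, 8, 11, with no cell reused.
Route from 4: up to 1, right to 2, down to 5, right to 6, down to 9, left to 8, down to 11, left to 10, up to 7 — 9 moves in all.
Check: order respected (9 at step 5, 8 at step 6, 11 at step 7); 9 moves as required.

4 - 1 - 2 - 5 - 6 - 9 - 8 - 11 - 10 - 7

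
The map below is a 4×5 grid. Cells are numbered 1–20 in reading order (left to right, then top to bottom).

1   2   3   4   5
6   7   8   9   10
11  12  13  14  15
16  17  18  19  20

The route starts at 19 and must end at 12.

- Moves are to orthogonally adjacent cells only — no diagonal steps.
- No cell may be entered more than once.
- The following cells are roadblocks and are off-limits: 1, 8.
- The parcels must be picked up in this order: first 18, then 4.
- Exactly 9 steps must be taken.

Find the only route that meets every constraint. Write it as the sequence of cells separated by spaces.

The waypoints must appear in the order 18, 4, with no cell reused.
Route from 19: left 1 to 18, up 1 to 13, right 1 to 14, up 2 to 4, left 2 to 2, down 2 to 12 — 9 moves in all.
Check: order respected (18 at step 1, 4 at step 5); 9 moves as required.

19 18 13 14 9 4 3 2 7 12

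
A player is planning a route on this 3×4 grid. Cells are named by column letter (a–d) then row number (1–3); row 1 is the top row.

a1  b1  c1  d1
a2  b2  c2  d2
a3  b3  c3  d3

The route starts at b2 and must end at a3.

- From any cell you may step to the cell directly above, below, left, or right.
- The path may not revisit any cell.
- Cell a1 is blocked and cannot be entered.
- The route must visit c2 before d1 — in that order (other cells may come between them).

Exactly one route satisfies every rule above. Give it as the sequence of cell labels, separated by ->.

b2 -> c2 -> c1 -> d1 -> d2 -> d3 -> c3 -> b3 -> a3

The waypoints must appear in the order c2, d1, with no cell reused.
Route from b2: right 1 to c2, up 1 to c1, right 1 to d1, down 2 to d3, left 3 to a3 — 8 moves in all.
Check: order respected (c2 at step 1, d1 at step 3).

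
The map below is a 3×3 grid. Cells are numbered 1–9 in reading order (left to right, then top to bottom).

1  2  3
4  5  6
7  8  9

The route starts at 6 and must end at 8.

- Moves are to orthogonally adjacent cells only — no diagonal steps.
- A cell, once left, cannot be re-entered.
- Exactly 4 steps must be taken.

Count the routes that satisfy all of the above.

2

Need simple routes of exactly 4 moves from 6 to 8 (Manhattan distance 2, so 1 moves are spent on a detour and 1 undoing it).
Enumerating: 6 3 2 5 8 | 6 5 4 7 8.
That gives 2 routes.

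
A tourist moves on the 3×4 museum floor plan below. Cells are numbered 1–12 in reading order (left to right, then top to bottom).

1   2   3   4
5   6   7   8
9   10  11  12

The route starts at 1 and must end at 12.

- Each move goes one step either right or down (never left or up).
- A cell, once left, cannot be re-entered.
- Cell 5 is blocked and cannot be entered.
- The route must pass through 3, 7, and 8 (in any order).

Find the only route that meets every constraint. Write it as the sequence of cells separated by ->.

1 -> 2 -> 3 -> 7 -> 8 -> 12

Moves only go right or down, so the column and row indices never decrease.
Route from 1: right 2 to 3, down 1 to 7, right 1 to 8, down 1 to 12 — 5 moves in all.
Check: all required cells visited.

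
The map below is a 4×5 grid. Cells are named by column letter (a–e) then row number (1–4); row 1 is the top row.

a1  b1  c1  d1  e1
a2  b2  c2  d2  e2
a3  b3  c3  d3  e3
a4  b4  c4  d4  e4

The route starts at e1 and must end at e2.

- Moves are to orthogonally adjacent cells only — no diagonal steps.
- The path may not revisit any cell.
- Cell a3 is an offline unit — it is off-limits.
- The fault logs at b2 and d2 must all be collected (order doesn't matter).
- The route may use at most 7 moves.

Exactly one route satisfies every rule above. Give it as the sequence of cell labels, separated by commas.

The 7-move cap with required stops at b2, d2 leaves no slack for detours.
Route from e1: left 3 to b1, down 1 to b2, right 3 to e2 — 7 moves in all.
Check: all required cells visited; 7 ≤ 7 moves.

e1, d1, c1, b1, b2, c2, d2, e2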